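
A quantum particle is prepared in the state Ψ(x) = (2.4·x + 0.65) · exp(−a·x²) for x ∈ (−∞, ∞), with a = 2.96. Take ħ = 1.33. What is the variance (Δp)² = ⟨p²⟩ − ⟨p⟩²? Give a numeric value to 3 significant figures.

10.8

Compute ⟨p⟩ and ⟨p²⟩ separately; (Δp)² = ⟨p²⟩ − ⟨p⟩².
Expand each integrand as polynomial × e^(−2ax²) and use ∫x^(2j)·e^(−2ax²) dx = (2j−1)!!/(4a)^j · √(π/(2a)), odd powers → 0; here √(π/(2a)) = 0.72847. Differentiate with the product rule, d/dx e^(−ax²) = −2ax·e^(−ax²).
Normalization: ∫|Ψ|² dx = 0.66217.
⟨p⟩ = 0.0000 and ⟨p²⟩ = 10.840.
(Δp)² = 10.840 − (0.0000)² = 10.840.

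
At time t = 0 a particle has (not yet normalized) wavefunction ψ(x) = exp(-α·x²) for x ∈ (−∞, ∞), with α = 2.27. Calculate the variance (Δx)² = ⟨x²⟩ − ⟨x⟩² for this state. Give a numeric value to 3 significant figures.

Compute ⟨x⟩ and ⟨x²⟩ separately, then (Δx)² = ⟨x²⟩ − ⟨x⟩².
Gaussian moments: ∫x^(2j)·e^(−2αx²) dx = (2j−1)!!/(4α)^j · √(π/(2α)), odd powers integrate to 0; here √(π/(2α)) = 0.83185.
Normalization: ∫|ψ|² dx = 0.83185.
⟨x⟩ = 0.0000 and ⟨x²⟩ = 0.11013.
(Δx)² = 0.11013 − (0.0000)² = 0.11013.

0.110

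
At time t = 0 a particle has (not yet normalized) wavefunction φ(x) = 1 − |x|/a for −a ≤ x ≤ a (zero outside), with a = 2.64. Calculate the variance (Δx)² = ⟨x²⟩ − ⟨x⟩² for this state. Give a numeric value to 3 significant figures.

0.697

Compute ⟨x⟩ and ⟨x²⟩ separately, then (Δx)² = ⟨x²⟩ − ⟨x⟩².
φ is even, so ∫ over [−a, a] = 2∫₀ᵃ with φ = 1 − x/a there: ∫₀ᵃ (1 − x/a)² dx = a/3, ∫₀ᵃ x²(1 − x/a)² dx = a³/30, ∫₀ᵃ x⁴(1 − x/a)² dx = a⁵/105.
Normalization: ∫|φ|² dx = 1.7600.
⟨x⟩ = 0.0000 and ⟨x²⟩ = 0.69696.
(Δx)² = 0.69696 − (0.0000)² = 0.69696.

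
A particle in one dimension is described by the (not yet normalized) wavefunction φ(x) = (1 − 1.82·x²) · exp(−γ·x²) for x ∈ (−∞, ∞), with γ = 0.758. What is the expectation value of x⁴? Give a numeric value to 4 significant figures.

⟨x⁴⟩ = ∫ x⁴·|φ|² dx / ∫|φ|² dx (integrals over the domain).
Expand each integrand as polynomial × e^(−2γx²) and use ∫x^(2j)·e^(−2γx²) dx = (2j−1)!!/(4γ)^j · √(π/(2γ)), odd powers → 0; here √(π/(2γ)) = 1.4395.
State is unnormalized: ∫|φ|² dx = 1.2674, and ∫φ*·x⁴·φ dx = 3.5742, so ⟨x⁴⟩ = 3.5742 / 1.2674.
⟨x⁴⟩ = 2.8201.

2.820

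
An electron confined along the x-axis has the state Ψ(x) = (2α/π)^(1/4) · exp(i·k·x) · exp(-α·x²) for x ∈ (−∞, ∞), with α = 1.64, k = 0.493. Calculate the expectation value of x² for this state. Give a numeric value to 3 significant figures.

⟨x²⟩ = ∫ x²·|Ψ|² dx (integrals over the domain).
Gaussian moments: ∫x^(2j)·e^(−2αx²) dx = (2j−1)!!/(4α)^j · √(π/(2α)), odd powers integrate to 0; here √(π/(2α)) = 0.97867.
⟨x²⟩ = 0.15244.

0.152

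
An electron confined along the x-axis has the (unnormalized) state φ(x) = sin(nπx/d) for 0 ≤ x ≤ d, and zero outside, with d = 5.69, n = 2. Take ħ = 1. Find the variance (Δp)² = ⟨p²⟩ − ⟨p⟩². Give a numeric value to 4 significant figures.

1.219

Compute ⟨p⟩ and ⟨p²⟩ separately; (Δp)² = ⟨p²⟩ − ⟨p⟩².
d/dx sin(nπx/d) = (nπ/d)·cos(nπx/d) and d²/dx² sin(nπx/d) = −(nπ/d)²·sin(nπx/d); on 0 ≤ x ≤ d, ∫sin²(nπx/d) dx = d/2 and ∫sin(nπx/d)·cos(nπx/d) dx = 0.
Normalization: ∫|φ|² dx = 2.8450.
⟨p⟩ = 0.0000 and ⟨p²⟩ = 1.2194.
(Δp)² = 1.2194 − (0.0000)² = 1.2194.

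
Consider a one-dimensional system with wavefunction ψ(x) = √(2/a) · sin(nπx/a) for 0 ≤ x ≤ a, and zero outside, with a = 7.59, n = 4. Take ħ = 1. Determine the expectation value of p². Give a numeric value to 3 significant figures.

2.74

p² ψ = −ħ² d²ψ/dx²; ⟨p²⟩ = −ħ² ∫ ψ*·ψ'' dx.
d/dx sin(nπx/a) = (nπ/a)·cos(nπx/a) and d²/dx² sin(nπx/a) = −(nπ/a)²·sin(nπx/a); on 0 ≤ x ≤ a, ∫sin²(nπx/a) dx = a/2 and ∫sin(nπx/a)·cos(nπx/a) dx = 0.
⟨p²⟩ = 2.7412.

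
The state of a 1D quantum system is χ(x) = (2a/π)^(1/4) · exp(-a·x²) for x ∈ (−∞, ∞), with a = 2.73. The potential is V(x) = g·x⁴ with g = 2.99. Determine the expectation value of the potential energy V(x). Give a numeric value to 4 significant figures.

0.07522

⟨V⟩ = ∫ V(x)·|χ|² dx.
Gaussian moments: ∫x^(2j)·e^(−2ax²) dx = (2j−1)!!/(4a)^j · √(π/(2a)), odd powers integrate to 0; here √(π/(2a)) = 0.75854.
⟨V⟩ = 0.075222.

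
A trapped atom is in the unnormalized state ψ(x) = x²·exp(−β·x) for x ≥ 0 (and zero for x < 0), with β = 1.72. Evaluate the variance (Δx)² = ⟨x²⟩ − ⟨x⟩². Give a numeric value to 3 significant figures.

0.423

Compute ⟨x⟩ and ⟨x²⟩ separately, then (Δx)² = ⟨x²⟩ − ⟨x⟩².
Every integrand reduces to terms xʲ·e^(−2βx) on [0, ∞); use ∫₀^∞ xʲ·e^(−2βx) dx = j!/(2β)^(j+1).
Normalization: ∫|ψ|² dx = 0.049822.
⟨x⟩ = 1.4535 and ⟨x²⟩ = 2.5352.
(Δx)² = 2.5352 − (1.4535)² = 0.42253.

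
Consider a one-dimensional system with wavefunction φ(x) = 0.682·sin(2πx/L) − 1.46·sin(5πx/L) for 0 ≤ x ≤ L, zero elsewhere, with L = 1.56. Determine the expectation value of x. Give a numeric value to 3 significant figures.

0.802

⟨x⟩ = ∫ x·|φ|² dx / ∫|φ|² dx (integrals over the domain).
On 0 ≤ x ≤ L (j ≠ l): ∫sin²(jπx/L) dx = L/2, ∫sin(jπx/L)·sin(lπx/L) dx = 0; diagonal moments ∫x·sin²(jπx/L) dx = L²/4, ∫x²·sin²(jπx/L) dx = L³·(1/6 − 1/(4j²π²)); cross terms ∫x·sin(jπx/L)·sin(lπx/L) dx = 0 for j + l even and −4jlL²/(π²(j² − l²)²) for j + l odd, ∫x²·sin(jπx/L)·sin(lπx/L) dx = (−1)^(j+l)·4jlL³/(π²(j² − l²)²); higher powers the same way via product-to-sum and parts.
State is unnormalized: ∫|φ|² dx = 2.0254, and ∫φ*·x·φ dx = 1.6244, so ⟨x⟩ = 1.6244 / 2.0254.
⟨x⟩ = 0.80199.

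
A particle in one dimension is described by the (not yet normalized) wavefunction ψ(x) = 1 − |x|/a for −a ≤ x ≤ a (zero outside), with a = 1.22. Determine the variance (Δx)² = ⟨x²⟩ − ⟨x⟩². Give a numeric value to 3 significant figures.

0.149

Compute ⟨x⟩ and ⟨x²⟩ separately, then (Δx)² = ⟨x²⟩ − ⟨x⟩².
ψ is even, so ∫ over [−a, a] = 2∫₀ᵃ with ψ = 1 − x/a there: ∫₀ᵃ (1 − x/a)² dx = a/3, ∫₀ᵃ x²(1 − x/a)² dx = a³/30, ∫₀ᵃ x⁴(1 − x/a)² dx = a⁵/105.
Normalization: ∫|ψ|² dx = 0.81333.
⟨x⟩ = 0.0000 and ⟨x²⟩ = 0.14884.
(Δx)² = 0.14884 − (0.0000)² = 0.14884.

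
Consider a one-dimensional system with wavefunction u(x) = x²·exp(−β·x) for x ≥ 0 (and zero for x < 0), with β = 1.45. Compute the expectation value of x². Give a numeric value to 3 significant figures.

3.57

⟨x²⟩ = ∫ x²·|u|² dx / ∫|u|² dx (integrals over the domain).
Every integrand reduces to terms xʲ·e^(−2βx) on [0, ∞); use ∫₀^∞ xʲ·e^(−2βx) dx = j!/(2β)^(j+1).
State is unnormalized: ∫|u|² dx = 0.11701, and ∫u*·x²·u dx = 0.41739, so ⟨x²⟩ = 0.41739 / 0.11701.
⟨x²⟩ = 3.5672.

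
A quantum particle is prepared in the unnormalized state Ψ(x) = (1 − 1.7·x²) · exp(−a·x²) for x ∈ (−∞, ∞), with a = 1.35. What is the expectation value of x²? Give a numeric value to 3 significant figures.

0.166

⟨x²⟩ = ∫ x²·|Ψ|² dx / ∫|Ψ|² dx (integrals over the domain).
Expand each integrand as polynomial × e^(−2ax²) and use ∫x^(2j)·e^(−2ax²) dx = (2j−1)!!/(4a)^j · √(π/(2a)), odd powers → 0; here √(π/(2a)) = 1.0787.
State is unnormalized: ∫|Ψ|² dx = 0.72023, and ∫Ψ*·x²·Ψ dx = 0.11940, so ⟨x²⟩ = 0.11940 / 0.72023.
⟨x²⟩ = 0.16578.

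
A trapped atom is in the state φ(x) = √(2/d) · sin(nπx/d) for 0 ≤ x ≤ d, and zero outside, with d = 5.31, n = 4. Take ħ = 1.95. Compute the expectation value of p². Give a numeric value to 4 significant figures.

p² φ = −ħ² d²φ/dx²; ⟨p²⟩ = −ħ² ∫ φ*·φ'' dx.
d/dx sin(nπx/d) = (nπ/d)·cos(nπx/d) and d²/dx² sin(nπx/d) = −(nπ/d)²·sin(nπx/d); on 0 ≤ x ≤ d, ∫sin²(nπx/d) dx = d/2 and ∫sin(nπx/d)·cos(nπx/d) dx = 0.
⟨p²⟩ = 21.296.

21.30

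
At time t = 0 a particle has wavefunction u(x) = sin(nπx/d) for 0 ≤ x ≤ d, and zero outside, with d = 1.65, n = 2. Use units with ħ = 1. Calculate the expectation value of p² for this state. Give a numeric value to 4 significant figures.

14.50

p² u = −ħ² d²u/dx²; ⟨p²⟩ = −ħ² ∫ u*·u'' dx / ∫|u|² dx.
d/dx sin(nπx/d) = (nπ/d)·cos(nπx/d) and d²/dx² sin(nπx/d) = −(nπ/d)²·sin(nπx/d); on 0 ≤ x ≤ d, ∫sin²(nπx/d) dx = d/2 and ∫sin(nπx/d)·cos(nπx/d) dx = 0.
State is unnormalized: ∫|u|² dx = 0.82500, and ∫u*·(−ħ² u'') dx = 11.963, so ⟨p²⟩ = 11.963 / 0.82500.
⟨p²⟩ = 14.501.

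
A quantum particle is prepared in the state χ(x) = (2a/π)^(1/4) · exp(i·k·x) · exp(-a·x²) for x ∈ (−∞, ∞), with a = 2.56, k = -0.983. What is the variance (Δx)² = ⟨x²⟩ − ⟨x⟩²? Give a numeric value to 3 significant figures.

Compute ⟨x⟩ and ⟨x²⟩ separately, then (Δx)² = ⟨x²⟩ − ⟨x⟩².
Gaussian moments: ∫x^(2j)·e^(−2ax²) dx = (2j−1)!!/(4a)^j · √(π/(2a)), odd powers integrate to 0; here √(π/(2a)) = 0.78332.
⟨x⟩ = 0.0000 and ⟨x²⟩ = 0.097656.
(Δx)² = 0.097656 − (0.0000)² = 0.097656.

0.0977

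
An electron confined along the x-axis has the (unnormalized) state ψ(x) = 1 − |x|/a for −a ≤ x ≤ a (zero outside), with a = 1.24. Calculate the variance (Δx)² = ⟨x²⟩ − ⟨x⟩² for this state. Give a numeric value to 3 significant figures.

Compute ⟨x⟩ and ⟨x²⟩ separately, then (Δx)² = ⟨x²⟩ − ⟨x⟩².
ψ is even, so ∫ over [−a, a] = 2∫₀ᵃ with ψ = 1 − x/a there: ∫₀ᵃ (1 − x/a)² dx = a/3, ∫₀ᵃ x²(1 − x/a)² dx = a³/30, ∫₀ᵃ x⁴(1 − x/a)² dx = a⁵/105.
Normalization: ∫|ψ|² dx = 0.82667.
⟨x⟩ = 0.0000 and ⟨x²⟩ = 0.15376.
(Δx)² = 0.15376 − (0.0000)² = 0.15376.

0.154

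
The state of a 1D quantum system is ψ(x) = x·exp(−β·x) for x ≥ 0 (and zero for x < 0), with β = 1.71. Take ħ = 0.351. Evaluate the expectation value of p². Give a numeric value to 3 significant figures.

p² ψ = −ħ² d²ψ/dx²; ⟨p²⟩ = −ħ² ∫ ψ*·ψ'' dx / ∫|ψ|² dx.
Differentiate x·exp(−β·x) with the product rule; every integrand then reduces to terms xʲ·e^(−2βx) on [0, ∞), with ∫₀^∞ xʲ·e^(−2βx) dx = j!/(2β)^(j+1).
State is unnormalized: ∫|ψ|² dx = 0.049998, and ∫ψ*·(−ħ² ψ'') dx = 0.018012, so ⟨p²⟩ = 0.018012 / 0.049998.
⟨p²⟩ = 0.36025.

0.360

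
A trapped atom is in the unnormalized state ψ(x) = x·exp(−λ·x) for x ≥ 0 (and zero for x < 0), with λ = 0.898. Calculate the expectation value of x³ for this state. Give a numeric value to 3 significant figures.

⟨x³⟩ = ∫ x³·|ψ|² dx / ∫|ψ|² dx (integrals over the domain).
Every integrand reduces to terms xʲ·e^(−2λx) on [0, ∞); use ∫₀^∞ xʲ·e^(−2λx) dx = j!/(2λ)^(j+1).
State is unnormalized: ∫|ψ|² dx = 0.34523, and ∫ψ*·x³·ψ dx = 3.5756, so ⟨x³⟩ = 3.5756 / 0.34523.
⟨x³⟩ = 10.357.

10.4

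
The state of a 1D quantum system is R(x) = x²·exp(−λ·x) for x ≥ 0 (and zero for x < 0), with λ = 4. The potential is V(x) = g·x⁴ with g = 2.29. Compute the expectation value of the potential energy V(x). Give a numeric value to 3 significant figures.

0.939

⟨V⟩ = ∫ V(x)·|R|² dx / ∫|R|² dx.
Every integrand reduces to terms xʲ·e^(−2λx) on [0, ∞); use ∫₀^∞ xʲ·e^(−2λx) dx = j!/(2λ)^(j+1).
State is unnormalized: ∫|R|² dx = 0.00073242, and ∫R*·V(x)·R dx = 0.00068793, so ⟨V⟩ = 0.00068793 / 0.00073242.
⟨V⟩ = 0.93926.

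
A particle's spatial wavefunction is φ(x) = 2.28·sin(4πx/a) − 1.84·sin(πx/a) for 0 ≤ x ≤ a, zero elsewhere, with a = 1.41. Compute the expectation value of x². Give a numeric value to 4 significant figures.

0.6472

⟨x²⟩ = ∫ x²·|φ|² dx / ∫|φ|² dx (integrals over the domain).
On 0 ≤ x ≤ a (j ≠ l): ∫sin²(jπx/a) dx = a/2, ∫sin(jπx/a)·sin(lπx/a) dx = 0; diagonal moments ∫x·sin²(jπx/a) dx = a²/4, ∫x²·sin²(jπx/a) dx = a³·(1/6 − 1/(4j²π²)); cross terms ∫x·sin(jπx/a)·sin(lπx/a) dx = 0 for j + l even and −4jla²/(π²(j² − l²)²) for j + l odd, ∫x²·sin(jπx/a)·sin(lπx/a) dx = (−1)^(j+l)·4jla³/(π²(j² − l²)²); higher powers the same way via product-to-sum and parts.
State is unnormalized: ∫|φ|² dx = 6.0517, and ∫φ*·x²·φ dx = 3.9165, so ⟨x²⟩ = 3.9165 / 6.0517.
⟨x²⟩ = 0.64717.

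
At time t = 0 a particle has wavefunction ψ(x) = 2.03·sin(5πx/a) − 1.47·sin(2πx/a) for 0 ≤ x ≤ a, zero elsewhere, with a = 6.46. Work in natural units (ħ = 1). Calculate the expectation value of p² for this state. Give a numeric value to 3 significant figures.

p² ψ = −ħ² d²ψ/dx²; ⟨p²⟩ = −ħ² ∫ ψ*·ψ'' dx / ∫|ψ|² dx.
d²/dx² sin(jπx/a) = −(jπ/a)²·sin(jπx/a); on 0 ≤ x ≤ a, ∫sin²(jπx/a) dx = a/2 and ∫sin(jπx/a)·sin(lπx/a) dx = 0 for j ≠ l, so only diagonal terms survive in ∫|ψ|² and ∫ψ·ψ″; ∫ψ·ψ′ dx = [ψ²/2] between the walls = 0.
State is unnormalized: ∫|ψ|² dx = 20.290, and ∫ψ*·(−ħ² ψ'') dx = 85.302, so ⟨p²⟩ = 85.302 / 20.290.
⟨p²⟩ = 4.2041.

4.20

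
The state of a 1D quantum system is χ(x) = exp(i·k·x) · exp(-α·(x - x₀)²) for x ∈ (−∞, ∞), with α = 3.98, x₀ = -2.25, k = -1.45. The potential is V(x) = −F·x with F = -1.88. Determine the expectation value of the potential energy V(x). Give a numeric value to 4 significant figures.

⟨V⟩ = ∫ V(x)·|χ|² dx / ∫|χ|² dx.
Gaussian moments (u = x − x₀): ∫u^(2j)·e^(−2αu²) du = (2j−1)!!/(4α)^j · √(π/(2α)), odd powers integrate to 0; here √(π/(2α)) = 0.62823.
State is unnormalized: ∫|χ|² dx = 0.62823, and ∫χ*·V(x)·χ dx = -2.6574, so ⟨V⟩ = -2.6574 / 0.62823.
⟨V⟩ = -4.2300.

-4.230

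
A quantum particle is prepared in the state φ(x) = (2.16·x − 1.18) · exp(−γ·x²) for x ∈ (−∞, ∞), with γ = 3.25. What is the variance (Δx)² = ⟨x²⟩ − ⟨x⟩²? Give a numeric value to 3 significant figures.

Compute ⟨x⟩ and ⟨x²⟩ separately, then (Δx)² = ⟨x²⟩ − ⟨x⟩².
Expand each integrand as polynomial × e^(−2γx²) and use ∫x^(2j)·e^(−2γx²) dx = (2j−1)!!/(4γ)^j · √(π/(2γ)), odd powers → 0; here √(π/(2γ)) = 0.69521.
Normalization: ∫|φ|² dx = 1.2175.
⟨x⟩ = -0.22390 and ⟨x²⟩ = 0.10845.
(Δx)² = 0.10845 − (-0.22390)² = 0.058317.

0.0583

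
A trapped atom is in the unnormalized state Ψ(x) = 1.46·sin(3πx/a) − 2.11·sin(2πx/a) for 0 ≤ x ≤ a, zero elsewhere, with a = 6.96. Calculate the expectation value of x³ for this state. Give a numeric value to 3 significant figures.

⟨x³⟩ = ∫ x³·|Ψ|² dx / ∫|Ψ|² dx (integrals over the domain).
On 0 ≤ x ≤ a (j ≠ l): ∫sin²(jπx/a) dx = a/2, ∫sin(jπx/a)·sin(lπx/a) dx = 0; diagonal moments ∫x·sin²(jπx/a) dx = a²/4, ∫x²·sin²(jπx/a) dx = a³·(1/6 − 1/(4j²π²)); cross terms ∫x·sin(jπx/a)·sin(lπx/a) dx = 0 for j + l even and −4jla²/(π²(j² − l²)²) for j + l odd, ∫x²·sin(jπx/a)·sin(lπx/a) dx = (−1)^(j+l)·4jla³/(π²(j² − l²)²); higher powers the same way via product-to-sum and parts.
State is unnormalized: ∫|Ψ|² dx = 22.911, and ∫Ψ*·x³·Ψ dx = 3031.1, so ⟨x³⟩ = 3031.1 / 22.911.
⟨x³⟩ = 132.30.

132.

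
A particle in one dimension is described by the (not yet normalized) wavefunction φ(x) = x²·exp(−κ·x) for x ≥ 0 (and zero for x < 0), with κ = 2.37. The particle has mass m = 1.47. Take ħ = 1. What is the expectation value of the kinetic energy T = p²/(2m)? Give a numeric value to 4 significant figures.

0.6368

T = −(ħ²/2m) d²/dx², so ⟨T⟩ = −(ħ²/2m) ∫ φ*·φ'' dx / ∫|φ|² dx; with m = 1.47.
Differentiate x²·exp(−κ·x) with the product rule; every integrand then reduces to terms xʲ·e^(−2κx) on [0, ∞), with ∫₀^∞ xʲ·e^(−2κx) dx = j!/(2κ)^(j+1).
State is unnormalized: ∫|φ|² dx = 0.010030, and ∫φ*·(−ħ²/2m · φ'') dx = 0.0063877, so ⟨T⟩ = 0.0063877 / 0.010030.
⟨T⟩ = 0.63684.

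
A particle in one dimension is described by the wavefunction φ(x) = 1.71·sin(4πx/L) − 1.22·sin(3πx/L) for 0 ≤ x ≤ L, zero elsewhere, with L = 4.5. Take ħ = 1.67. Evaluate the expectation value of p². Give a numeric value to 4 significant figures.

18.54

p² φ = −ħ² d²φ/dx²; ⟨p²⟩ = −ħ² ∫ φ*·φ'' dx / ∫|φ|² dx.
d²/dx² sin(jπx/L) = −(jπ/L)²·sin(jπx/L); on 0 ≤ x ≤ L, ∫sin²(jπx/L) dx = L/2 and ∫sin(jπx/L)·sin(lπx/L) dx = 0 for j ≠ l, so only diagonal terms survive in ∫|φ|² and ∫φ·φ″; ∫φ·φ′ dx = [φ²/2] between the walls = 0.
State is unnormalized: ∫|φ|² dx = 9.9281, and ∫φ*·(−ħ² φ'') dx = 184.06, so ⟨p²⟩ = 184.06 / 9.9281.
⟨p²⟩ = 18.539.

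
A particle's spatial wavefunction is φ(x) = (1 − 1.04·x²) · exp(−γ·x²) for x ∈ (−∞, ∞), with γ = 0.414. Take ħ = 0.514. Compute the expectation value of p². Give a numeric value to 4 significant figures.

0.5918

p² φ = −ħ² d²φ/dx²; ⟨p²⟩ = −ħ² ∫ φ*·φ'' dx / ∫|φ|² dx.
Expand each integrand as polynomial × e^(−2γx²) and use ∫x^(2j)·e^(−2γx²) dx = (2j−1)!!/(4γ)^j · √(π/(2γ)), odd powers → 0; here √(π/(2γ)) = 1.9479. Differentiate with the product rule, d/dx e^(−γx²) = −2γx·e^(−γx²).
State is unnormalized: ∫|φ|² dx = 1.8060, and ∫φ*·(−ħ² φ'') dx = 1.0689, so ⟨p²⟩ = 1.0689 / 1.8060.
⟨p²⟩ = 0.59183.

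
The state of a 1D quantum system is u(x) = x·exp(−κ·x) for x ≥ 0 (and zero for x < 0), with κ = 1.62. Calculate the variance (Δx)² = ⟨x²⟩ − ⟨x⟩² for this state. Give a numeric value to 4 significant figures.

Compute ⟨x⟩ and ⟨x²⟩ separately, then (Δx)² = ⟨x²⟩ − ⟨x⟩².
Every integrand reduces to terms xʲ·e^(−2κx) on [0, ∞); use ∫₀^∞ xʲ·e^(−2κx) dx = j!/(2κ)^(j+1).
Normalization: ∫|u|² dx = 0.058802.
⟨x⟩ = 0.92593 and ⟨x²⟩ = 1.1431.
(Δx)² = 1.1431 − (0.92593)² = 0.28578.

0.2858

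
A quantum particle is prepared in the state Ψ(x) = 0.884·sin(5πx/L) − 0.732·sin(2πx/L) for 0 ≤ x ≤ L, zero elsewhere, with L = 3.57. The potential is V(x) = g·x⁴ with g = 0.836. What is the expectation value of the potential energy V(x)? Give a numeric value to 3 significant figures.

30.0

⟨V⟩ = ∫ V(x)·|Ψ|² dx / ∫|Ψ|² dx.
On 0 ≤ x ≤ L (j ≠ l): ∫sin²(jπx/L) dx = L/2, ∫sin(jπx/L)·sin(lπx/L) dx = 0; diagonal moments ∫x·sin²(jπx/L) dx = L²/4, ∫x²·sin²(jπx/L) dx = L³·(1/6 − 1/(4j²π²)); cross terms ∫x·sin(jπx/L)·sin(lπx/L) dx = 0 for j + l even and −4jlL²/(π²(j² − l²)²) for j + l odd, ∫x²·sin(jπx/L)·sin(lπx/L) dx = (−1)^(j+l)·4jlL³/(π²(j² − l²)²); higher powers the same way via product-to-sum and parts.
State is unnormalized: ∫|Ψ|² dx = 2.3513, and ∫Ψ*·V(x)·Ψ dx = 70.541, so ⟨V⟩ = 70.541 / 2.3513.
⟨V⟩ = 30.000.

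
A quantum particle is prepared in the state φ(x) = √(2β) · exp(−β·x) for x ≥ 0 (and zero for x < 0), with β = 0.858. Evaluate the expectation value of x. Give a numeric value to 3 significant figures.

⟨x⟩ = ∫ x·|φ|² dx (integrals over the domain).
Every integrand reduces to terms xʲ·e^(−2βx) on [0, ∞); use ∫₀^∞ xʲ·e^(−2βx) dx = j!/(2β)^(j+1).
⟨x⟩ = 0.58275.

0.583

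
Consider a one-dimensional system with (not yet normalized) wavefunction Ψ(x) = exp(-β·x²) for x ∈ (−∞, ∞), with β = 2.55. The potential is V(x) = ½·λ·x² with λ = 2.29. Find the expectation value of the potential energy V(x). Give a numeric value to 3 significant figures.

⟨V⟩ = ∫ V(x)·|Ψ|² dx / ∫|Ψ|² dx.
Gaussian moments: ∫x^(2j)·e^(−2βx²) dx = (2j−1)!!/(4β)^j · √(π/(2β)), odd powers integrate to 0; here √(π/(2β)) = 0.78486.
State is unnormalized: ∫|Ψ|² dx = 0.78486, and ∫Ψ*·V(x)·Ψ dx = 0.088104, so ⟨V⟩ = 0.088104 / 0.78486.
⟨V⟩ = 0.11225.

0.112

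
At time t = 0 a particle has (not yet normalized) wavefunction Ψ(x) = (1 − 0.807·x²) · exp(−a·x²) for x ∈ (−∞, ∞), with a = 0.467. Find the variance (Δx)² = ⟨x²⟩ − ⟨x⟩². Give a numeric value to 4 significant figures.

0.9289

Compute ⟨x⟩ and ⟨x²⟩ separately, then (Δx)² = ⟨x²⟩ − ⟨x⟩².
Expand each integrand as polynomial × e^(−2ax²) and use ∫x^(2j)·e^(−2ax²) dx = (2j−1)!!/(4a)^j · √(π/(2a)), odd powers → 0; here √(π/(2a)) = 1.8340.
Normalization: ∫|Ψ|² dx = 1.2762.
⟨x⟩ = 0.0000 and ⟨x²⟩ = 0.92888.
(Δx)² = 0.92888 − (0.0000)² = 0.92888.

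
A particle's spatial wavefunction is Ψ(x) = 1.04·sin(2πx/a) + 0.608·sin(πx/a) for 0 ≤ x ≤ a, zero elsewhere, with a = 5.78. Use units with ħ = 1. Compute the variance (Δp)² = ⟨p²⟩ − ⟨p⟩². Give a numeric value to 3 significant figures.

Compute ⟨p⟩ and ⟨p²⟩ separately; (Δp)² = ⟨p²⟩ − ⟨p⟩².
d²/dx² sin(jπx/a) = −(jπ/a)²·sin(jπx/a); on 0 ≤ x ≤ a, ∫sin²(jπx/a) dx = a/2 and ∫sin(jπx/a)·sin(lπx/a) dx = 0 for j ≠ l, so only diagonal terms survive in ∫|Ψ|² and ∫Ψ·Ψ″; ∫Ψ·Ψ′ dx = [Ψ²/2] between the walls = 0.
Normalization: ∫|Ψ|² dx = 4.1942.
⟨p⟩ = 0.0000 and ⟨p²⟩ = 0.95594.
(Δp)² = 0.95594 − (0.0000)² = 0.95594.

0.956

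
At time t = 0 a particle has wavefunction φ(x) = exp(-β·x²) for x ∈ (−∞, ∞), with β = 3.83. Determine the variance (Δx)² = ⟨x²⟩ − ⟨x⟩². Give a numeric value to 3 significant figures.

0.0653

Compute ⟨x⟩ and ⟨x²⟩ separately, then (Δx)² = ⟨x²⟩ − ⟨x⟩².
Gaussian moments: ∫x^(2j)·e^(−2βx²) dx = (2j−1)!!/(4β)^j · √(π/(2β)), odd powers integrate to 0; here √(π/(2β)) = 0.64041.
Normalization: ∫|φ|² dx = 0.64041.
⟨x⟩ = 0.0000 and ⟨x²⟩ = 0.065274.
(Δx)² = 0.065274 − (0.0000)² = 0.065274.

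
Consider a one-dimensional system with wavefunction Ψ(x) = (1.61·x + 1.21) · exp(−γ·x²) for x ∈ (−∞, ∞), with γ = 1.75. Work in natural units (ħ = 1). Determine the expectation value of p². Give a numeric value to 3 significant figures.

p² Ψ = −ħ² d²Ψ/dx²; ⟨p²⟩ = −ħ² ∫ Ψ*·Ψ'' dx / ∫|Ψ|² dx.
Expand each integrand as polynomial × e^(−2γx²) and use ∫x^(2j)·e^(−2γx²) dx = (2j−1)!!/(4γ)^j · √(π/(2γ)), odd powers → 0; here √(π/(2γ)) = 0.94742. Differentiate with the product rule, d/dx e^(−γx²) = −2γx·e^(−γx²).
State is unnormalized: ∫|Ψ|² dx = 1.7379, and ∫Ψ*·(−ħ² Ψ'') dx = 4.2693, so ⟨p²⟩ = 4.2693 / 1.7379.
⟨p²⟩ = 2.4565.

2.46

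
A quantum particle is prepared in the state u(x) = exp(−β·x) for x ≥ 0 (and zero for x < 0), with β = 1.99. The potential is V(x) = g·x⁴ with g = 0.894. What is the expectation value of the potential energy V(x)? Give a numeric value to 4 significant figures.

⟨V⟩ = ∫ V(x)·|u|² dx / ∫|u|² dx.
Every integrand reduces to terms xʲ·e^(−2βx) on [0, ∞); use ∫₀^∞ xʲ·e^(−2βx) dx = j!/(2β)^(j+1).
State is unnormalized: ∫|u|² dx = 0.25126, and ∫u*·V(x)·u dx = 0.021485, so ⟨V⟩ = 0.021485 / 0.25126.
⟨V⟩ = 0.085510.

0.08551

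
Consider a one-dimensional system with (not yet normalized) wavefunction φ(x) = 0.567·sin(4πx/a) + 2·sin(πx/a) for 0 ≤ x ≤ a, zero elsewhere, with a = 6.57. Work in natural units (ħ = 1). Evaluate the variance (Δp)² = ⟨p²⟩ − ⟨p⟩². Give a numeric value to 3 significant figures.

0.484

Compute ⟨p⟩ and ⟨p²⟩ separately; (Δp)² = ⟨p²⟩ − ⟨p⟩².
d²/dx² sin(jπx/a) = −(jπ/a)²·sin(jπx/a); on 0 ≤ x ≤ a, ∫sin²(jπx/a) dx = a/2 and ∫sin(jπx/a)·sin(lπx/a) dx = 0 for j ≠ l, so only diagonal terms survive in ∫|φ|² and ∫φ·φ″; ∫φ·φ′ dx = [φ²/2] between the walls = 0.
Normalization: ∫|φ|² dx = 14.196.
⟨p⟩ = 0.0000 and ⟨p²⟩ = 0.48380.
(Δp)² = 0.48380 − (0.0000)² = 0.48380.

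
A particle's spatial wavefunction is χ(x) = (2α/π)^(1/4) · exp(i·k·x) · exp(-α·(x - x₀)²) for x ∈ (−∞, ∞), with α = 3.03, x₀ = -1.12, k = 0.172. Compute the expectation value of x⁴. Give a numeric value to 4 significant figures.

2.215

⟨x⁴⟩ = ∫ x⁴·|χ|² dx (integrals over the domain).
Gaussian moments (u = x − x₀): ∫u^(2j)·e^(−2αu²) du = (2j−1)!!/(4α)^j · √(π/(2α)), odd powers integrate to 0; here √(π/(2α)) = 0.72001.
⟨x⁴⟩ = 2.2149.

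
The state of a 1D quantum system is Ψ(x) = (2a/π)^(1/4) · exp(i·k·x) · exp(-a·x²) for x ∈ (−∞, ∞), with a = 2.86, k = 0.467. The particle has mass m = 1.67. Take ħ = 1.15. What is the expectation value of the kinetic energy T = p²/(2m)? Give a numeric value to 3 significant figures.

T = −(ħ²/2m) d²/dx², so ⟨T⟩ = −(ħ²/2m) ∫ Ψ*·Ψ'' dx; with m = 1.67.
Gaussian moments: ∫x^(2j)·e^(−2ax²) dx = (2j−1)!!/(4a)^j · √(π/(2a)), odd powers integrate to 0; here √(π/(2a)) = 0.74110. Derivatives: Ψ′ = (ik − 2ax)·Ψ, Ψ″ = ((ik − 2ax)² − 2a)·Ψ; the odd-in-x pieces drop out.
⟨T⟩ = 1.2188.

1.22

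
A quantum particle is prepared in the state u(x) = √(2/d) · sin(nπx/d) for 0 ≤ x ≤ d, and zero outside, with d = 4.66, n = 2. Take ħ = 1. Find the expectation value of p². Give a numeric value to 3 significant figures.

p² u = −ħ² d²u/dx²; ⟨p²⟩ = −ħ² ∫ u*·u'' dx.
d/dx sin(nπx/d) = (nπ/d)·cos(nπx/d) and d²/dx² sin(nπx/d) = −(nπ/d)²·sin(nπx/d); on 0 ≤ x ≤ d, ∫sin²(nπx/d) dx = d/2 and ∫sin(nπx/d)·cos(nπx/d) dx = 0.
⟨p²⟩ = 1.8180.

1.82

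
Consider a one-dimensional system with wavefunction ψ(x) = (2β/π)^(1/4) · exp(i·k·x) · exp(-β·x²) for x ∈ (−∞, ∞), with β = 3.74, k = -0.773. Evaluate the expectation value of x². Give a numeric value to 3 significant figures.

⟨x²⟩ = ∫ x²·|ψ|² dx (integrals over the domain).
Gaussian moments: ∫x^(2j)·e^(−2βx²) dx = (2j−1)!!/(4β)^j · √(π/(2β)), odd powers integrate to 0; here √(π/(2β)) = 0.64807.
⟨x²⟩ = 0.066845.

0.0668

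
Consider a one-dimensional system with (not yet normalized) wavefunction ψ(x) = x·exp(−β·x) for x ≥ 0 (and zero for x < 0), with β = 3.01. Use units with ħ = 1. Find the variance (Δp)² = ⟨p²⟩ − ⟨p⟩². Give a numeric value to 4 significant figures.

9.060

Compute ⟨p⟩ and ⟨p²⟩ separately; (Δp)² = ⟨p²⟩ − ⟨p⟩².
Differentiate x·exp(−β·x) with the product rule; every integrand then reduces to terms xʲ·e^(−2βx) on [0, ∞), with ∫₀^∞ xʲ·e^(−2βx) dx = j!/(2β)^(j+1).
Normalization: ∫|ψ|² dx = 0.0091673.
⟨p⟩ = 0.0000 and ⟨p²⟩ = 9.0601.
(Δp)² = 9.0601 − (0.0000)² = 9.0601.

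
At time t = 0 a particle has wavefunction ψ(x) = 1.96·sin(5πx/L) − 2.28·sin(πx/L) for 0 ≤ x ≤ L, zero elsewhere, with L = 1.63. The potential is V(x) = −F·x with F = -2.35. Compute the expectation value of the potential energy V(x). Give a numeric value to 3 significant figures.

⟨V⟩ = ∫ V(x)·|ψ|² dx / ∫|ψ|² dx.
On 0 ≤ x ≤ L (j ≠ l): ∫sin²(jπx/L) dx = L/2, ∫sin(jπx/L)·sin(lπx/L) dx = 0; diagonal moments ∫x·sin²(jπx/L) dx = L²/4, ∫x²·sin²(jπx/L) dx = L³·(1/6 − 1/(4j²π²)); cross terms ∫x·sin(jπx/L)·sin(lπx/L) dx = 0 for j + l even and −4jlL²/(π²(j² − l²)²) for j + l odd, ∫x²·sin(jπx/L)·sin(lπx/L) dx = (−1)^(j+l)·4jlL³/(π²(j² − l²)²); higher powers the same way via product-to-sum and parts.
State is unnormalized: ∫|ψ|² dx = 7.3676, and ∫ψ*·V(x)·ψ dx = 14.111, so ⟨V⟩ = 14.111 / 7.3676.
⟨V⟩ = 1.9153.

1.92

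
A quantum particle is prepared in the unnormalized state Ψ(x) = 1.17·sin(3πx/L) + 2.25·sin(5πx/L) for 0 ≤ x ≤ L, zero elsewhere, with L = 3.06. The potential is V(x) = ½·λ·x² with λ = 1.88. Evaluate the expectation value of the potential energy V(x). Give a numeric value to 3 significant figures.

⟨V⟩ = ∫ V(x)·|Ψ|² dx / ∫|Ψ|² dx.
On 0 ≤ x ≤ L (j ≠ l): ∫sin²(jπx/L) dx = L/2, ∫sin(jπx/L)·sin(lπx/L) dx = 0; diagonal moments ∫x·sin²(jπx/L) dx = L²/4, ∫x²·sin²(jπx/L) dx = L³·(1/6 − 1/(4j²π²)); cross terms ∫x·sin(jπx/L)·sin(lπx/L) dx = 0 for j + l even and −4jlL²/(π²(j² − l²)²) for j + l odd, ∫x²·sin(jπx/L)·sin(lπx/L) dx = (−1)^(j+l)·4jlL³/(π²(j² − l²)²); higher powers the same way via product-to-sum and parts.
State is unnormalized: ∫|Ψ|² dx = 9.8400, and ∫Ψ*·V(x)·Ψ dx = 31.996, so ⟨V⟩ = 31.996 / 9.8400.
⟨V⟩ = 3.2516.

3.25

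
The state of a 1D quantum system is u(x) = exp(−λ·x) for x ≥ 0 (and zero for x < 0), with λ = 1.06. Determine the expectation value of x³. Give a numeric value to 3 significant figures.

⟨x³⟩ = ∫ x³·|u|² dx / ∫|u|² dx (integrals over the domain).
Every integrand reduces to terms xʲ·e^(−2λx) on [0, ∞); use ∫₀^∞ xʲ·e^(−2λx) dx = j!/(2λ)^(j+1).
State is unnormalized: ∫|u|² dx = 0.47170, and ∫u*·x³·u dx = 0.29704, so ⟨x³⟩ = 0.29704 / 0.47170.
⟨x³⟩ = 0.62971.

0.630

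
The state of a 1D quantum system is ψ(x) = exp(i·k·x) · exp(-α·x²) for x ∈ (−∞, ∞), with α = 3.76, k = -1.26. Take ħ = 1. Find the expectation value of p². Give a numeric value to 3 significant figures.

p² ψ = −ħ² d²ψ/dx²; ⟨p²⟩ = −ħ² ∫ ψ*·ψ'' dx / ∫|ψ|² dx.
Gaussian moments: ∫x^(2j)·e^(−2αx²) dx = (2j−1)!!/(4α)^j · √(π/(2α)), odd powers integrate to 0; here √(π/(2α)) = 0.64635. Derivatives: ψ′ = (ik − 2αx)·ψ, ψ″ = ((ik − 2αx)² − 2α)·ψ; the odd-in-x pieces drop out.
State is unnormalized: ∫|ψ|² dx = 0.64635, and ∫ψ*·(−ħ² ψ'') dx = 3.4564, so ⟨p²⟩ = 3.4564 / 0.64635.
⟨p²⟩ = 5.3476.

5.35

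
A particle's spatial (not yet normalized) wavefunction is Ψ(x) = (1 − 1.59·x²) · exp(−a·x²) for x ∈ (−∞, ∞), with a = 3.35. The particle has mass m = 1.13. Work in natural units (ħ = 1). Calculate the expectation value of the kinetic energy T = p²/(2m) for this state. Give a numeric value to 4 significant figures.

T = −(ħ²/2m) d²/dx², so ⟨T⟩ = −(ħ²/2m) ∫ Ψ*·Ψ'' dx / ∫|Ψ|² dx; with m = 1.13.
Expand each integrand as polynomial × e^(−2ax²) and use ∫x^(2j)·e^(−2ax²) dx = (2j−1)!!/(4a)^j · √(π/(2a)), odd powers → 0; here √(π/(2a)) = 0.68476. Differentiate with the product rule, d/dx e^(−ax²) = −2ax·e^(−ax²).
State is unnormalized: ∫|Ψ|² dx = 0.55118, and ∫Ψ*·(−ħ²/2m · Ψ'') dx = 1.3559, so ⟨T⟩ = 1.3559 / 0.55118.
⟨T⟩ = 2.4601.

2.460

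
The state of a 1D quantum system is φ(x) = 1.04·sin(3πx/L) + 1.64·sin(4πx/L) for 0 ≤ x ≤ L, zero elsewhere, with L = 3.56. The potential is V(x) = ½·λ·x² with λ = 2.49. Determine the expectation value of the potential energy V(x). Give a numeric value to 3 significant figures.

2.37

⟨V⟩ = ∫ V(x)·|φ|² dx / ∫|φ|² dx.
On 0 ≤ x ≤ L (j ≠ l): ∫sin²(jπx/L) dx = L/2, ∫sin(jπx/L)·sin(lπx/L) dx = 0; diagonal moments ∫x·sin²(jπx/L) dx = L²/4, ∫x²·sin²(jπx/L) dx = L³·(1/6 − 1/(4j²π²)); cross terms ∫x·sin(jπx/L)·sin(lπx/L) dx = 0 for j + l even and −4jlL²/(π²(j² − l²)²) for j + l odd, ∫x²·sin(jπx/L)·sin(lπx/L) dx = (−1)^(j+l)·4jlL³/(π²(j² − l²)²); higher powers the same way via product-to-sum and parts.
State is unnormalized: ∫|φ|² dx = 6.7127, and ∫φ*·V(x)·φ dx = 15.877, so ⟨V⟩ = 15.877 / 6.7127.
⟨V⟩ = 2.3653.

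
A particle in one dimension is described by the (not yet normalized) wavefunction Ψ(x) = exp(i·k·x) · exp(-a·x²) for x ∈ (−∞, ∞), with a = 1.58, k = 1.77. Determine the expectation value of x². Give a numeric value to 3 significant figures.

0.158

⟨x²⟩ = ∫ x²·|Ψ|² dx / ∫|Ψ|² dx (integrals over the domain).
Gaussian moments: ∫x^(2j)·e^(−2ax²) dx = (2j−1)!!/(4a)^j · √(π/(2a)), odd powers integrate to 0; here √(π/(2a)) = 0.99708.
State is unnormalized: ∫|Ψ|² dx = 0.99708, and ∫Ψ*·x²·Ψ dx = 0.15777, so ⟨x²⟩ = 0.15777 / 0.99708.
⟨x²⟩ = 0.15823.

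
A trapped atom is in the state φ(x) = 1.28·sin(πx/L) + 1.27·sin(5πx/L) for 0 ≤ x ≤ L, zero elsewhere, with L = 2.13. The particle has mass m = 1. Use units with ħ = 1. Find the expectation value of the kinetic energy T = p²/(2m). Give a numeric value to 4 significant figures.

14.04

T = −(ħ²/2m) d²/dx², so ⟨T⟩ = −(ħ²/2m) ∫ φ*·φ'' dx / ∫|φ|² dx; with m = 1.
d²/dx² sin(jπx/L) = −(jπ/L)²·sin(jπx/L); on 0 ≤ x ≤ L, ∫sin²(jπx/L) dx = L/2 and ∫sin(jπx/L)·sin(lπx/L) dx = 0 for j ≠ l, so only diagonal terms survive in ∫|φ|² and ∫φ·φ″; ∫φ·φ′ dx = [φ²/2] between the walls = 0.
State is unnormalized: ∫|φ|² dx = 3.4626, and ∫φ*·(−ħ²/2m · φ'') dx = 48.608, so ⟨T⟩ = 48.608 / 3.4626.
⟨T⟩ = 14.038.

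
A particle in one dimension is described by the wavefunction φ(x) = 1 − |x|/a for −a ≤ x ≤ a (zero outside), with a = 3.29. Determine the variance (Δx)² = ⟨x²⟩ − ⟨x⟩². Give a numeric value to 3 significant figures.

1.08

Compute ⟨x⟩ and ⟨x²⟩ separately, then (Δx)² = ⟨x²⟩ − ⟨x⟩².
φ is even, so ∫ over [−a, a] = 2∫₀ᵃ with φ = 1 − x/a there: ∫₀ᵃ (1 − x/a)² dx = a/3, ∫₀ᵃ x²(1 − x/a)² dx = a³/30, ∫₀ᵃ x⁴(1 − x/a)² dx = a⁵/105.
Normalization: ∫|φ|² dx = 2.1933.
⟨x⟩ = 0.0000 and ⟨x²⟩ = 1.0824.
(Δx)² = 1.0824 − (0.0000)² = 1.0824.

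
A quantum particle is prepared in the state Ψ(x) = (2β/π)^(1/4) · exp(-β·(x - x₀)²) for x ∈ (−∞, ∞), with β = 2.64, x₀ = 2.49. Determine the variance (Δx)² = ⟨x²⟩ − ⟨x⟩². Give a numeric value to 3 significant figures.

Compute ⟨x⟩ and ⟨x²⟩ separately, then (Δx)² = ⟨x²⟩ − ⟨x⟩².
Gaussian moments (u = x − x₀): ∫u^(2j)·e^(−2βu²) du = (2j−1)!!/(4β)^j · √(π/(2β)), odd powers integrate to 0; here √(π/(2β)) = 0.77136.
⟨x⟩ = 2.4900 and ⟨x²⟩ = 6.2948.
(Δx)² = 6.2948 − (2.4900)² = 0.094697.

0.0947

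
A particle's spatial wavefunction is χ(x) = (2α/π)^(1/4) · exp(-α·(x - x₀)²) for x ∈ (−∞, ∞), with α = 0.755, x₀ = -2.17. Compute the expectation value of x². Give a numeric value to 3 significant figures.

⟨x²⟩ = ∫ x²·|χ|² dx (integrals over the domain).
Gaussian moments (u = x − x₀): ∫u^(2j)·e^(−2αu²) du = (2j−1)!!/(4α)^j · √(π/(2α)), odd powers integrate to 0; here √(π/(2α)) = 1.4424.
⟨x²⟩ = 5.0400.

5.04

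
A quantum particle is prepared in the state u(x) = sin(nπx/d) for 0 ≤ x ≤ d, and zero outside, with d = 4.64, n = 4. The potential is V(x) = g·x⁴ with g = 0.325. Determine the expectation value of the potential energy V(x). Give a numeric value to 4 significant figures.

29.18

⟨V⟩ = ∫ V(x)·|u|² dx / ∫|u|² dx.
With sin²θ = (1 − cos2θ)/2 on 0 ≤ x ≤ d: ∫sin²(nπx/d) dx = d/2, ∫x·sin²(nπx/d) dx = d²/4, ∫x²·sin²(nπx/d) dx = d³·(1/6 − 1/(4n²π²)); higher powers xᵏ the same way, integrating xᵏ·cos(2nπx/d) by parts.
State is unnormalized: ∫|u|² dx = 2.3200, and ∫u*·V(x)·u dx = 67.707, so ⟨V⟩ = 67.707 / 2.3200.
⟨V⟩ = 29.184.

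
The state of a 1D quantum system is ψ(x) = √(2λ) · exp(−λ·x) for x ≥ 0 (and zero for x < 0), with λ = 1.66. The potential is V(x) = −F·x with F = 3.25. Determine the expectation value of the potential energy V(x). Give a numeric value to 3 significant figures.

-0.979

⟨V⟩ = ∫ V(x)·|ψ|² dx.
Every integrand reduces to terms xʲ·e^(−2λx) on [0, ∞); use ∫₀^∞ xʲ·e^(−2λx) dx = j!/(2λ)^(j+1).
⟨V⟩ = -0.97892.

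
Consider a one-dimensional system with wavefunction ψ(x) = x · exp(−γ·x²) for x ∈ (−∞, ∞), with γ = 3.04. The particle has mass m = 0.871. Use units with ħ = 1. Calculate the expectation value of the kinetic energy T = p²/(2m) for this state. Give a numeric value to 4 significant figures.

T = −(ħ²/2m) d²/dx², so ⟨T⟩ = −(ħ²/2m) ∫ ψ*·ψ'' dx / ∫|ψ|² dx; with m = 0.871.
Expand each integrand as polynomial × e^(−2γx²) and use ∫x^(2j)·e^(−2γx²) dx = (2j−1)!!/(4γ)^j · √(π/(2γ)), odd powers → 0; here √(π/(2γ)) = 0.71882. Differentiate with the product rule, d/dx e^(−γx²) = −2γx·e^(−γx²).
State is unnormalized: ∫|ψ|² dx = 0.059114, and ∫ψ*·(−ħ²/2m · ψ'') dx = 0.30948, so ⟨T⟩ = 0.30948 / 0.059114.
⟨T⟩ = 5.2354.

5.235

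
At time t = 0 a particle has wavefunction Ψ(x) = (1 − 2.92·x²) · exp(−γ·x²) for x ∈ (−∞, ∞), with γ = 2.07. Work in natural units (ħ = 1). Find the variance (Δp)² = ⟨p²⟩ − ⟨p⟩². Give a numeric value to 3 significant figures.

7.98

Compute ⟨p⟩ and ⟨p²⟩ separately; (Δp)² = ⟨p²⟩ − ⟨p⟩².
Expand each integrand as polynomial × e^(−2γx²) and use ∫x^(2j)·e^(−2γx²) dx = (2j−1)!!/(4γ)^j · √(π/(2γ)), odd powers → 0; here √(π/(2γ)) = 0.87111. Differentiate with the product rule, d/dx e^(−γx²) = −2γx·e^(−γx²).
Normalization: ∫|Ψ|² dx = 0.58172.
⟨p⟩ = 0.0000 and ⟨p²⟩ = 7.9847.
(Δp)² = 7.9847 − (0.0000)² = 7.9847.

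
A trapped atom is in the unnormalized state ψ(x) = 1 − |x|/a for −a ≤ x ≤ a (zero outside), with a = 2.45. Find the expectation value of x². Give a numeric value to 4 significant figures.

⟨x²⟩ = ∫ x²·|ψ|² dx / ∫|ψ|² dx (integrals over the domain).
ψ is even, so ∫ over [−a, a] = 2∫₀ᵃ with ψ = 1 − x/a there: ∫₀ᵃ (1 − x/a)² dx = a/3, ∫₀ᵃ x²(1 − x/a)² dx = a³/30, ∫₀ᵃ x⁴(1 − x/a)² dx = a⁵/105.
State is unnormalized: ∫|ψ|² dx = 1.6333, and ∫ψ*·x²·ψ dx = 0.98041, so ⟨x²⟩ = 0.98041 / 1.6333.
⟨x²⟩ = 0.60025.

0.6003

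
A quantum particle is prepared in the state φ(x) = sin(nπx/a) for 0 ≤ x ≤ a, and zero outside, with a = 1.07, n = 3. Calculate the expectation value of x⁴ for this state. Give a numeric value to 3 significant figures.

⟨x⁴⟩ = ∫ x⁴·|φ|² dx / ∫|φ|² dx (integrals over the domain).
With sin²θ = (1 − cos2θ)/2 on 0 ≤ x ≤ a: ∫sin²(nπx/a) dx = a/2, ∫x·sin²(nπx/a) dx = a²/4, ∫x²·sin²(nπx/a) dx = a³·(1/6 − 1/(4n²π²)); higher powers xᵏ the same way, integrating xᵏ·cos(2nπx/a) by parts.
State is unnormalized: ∫|φ|² dx = 0.53500, and ∫φ*·x⁴·φ dx = 0.13249, so ⟨x⁴⟩ = 0.13249 / 0.53500.
⟨x⁴⟩ = 0.24765.

0.248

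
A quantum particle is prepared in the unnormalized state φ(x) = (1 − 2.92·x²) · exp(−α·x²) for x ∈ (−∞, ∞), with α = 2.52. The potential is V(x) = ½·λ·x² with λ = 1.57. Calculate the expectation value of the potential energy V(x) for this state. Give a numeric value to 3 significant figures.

⟨V⟩ = ∫ V(x)·|φ|² dx / ∫|φ|² dx.
Expand each integrand as polynomial × e^(−2αx²) and use ∫x^(2j)·e^(−2αx²) dx = (2j−1)!!/(4α)^j · √(π/(2α)), odd powers → 0; here √(π/(2α)) = 0.78951.
State is unnormalized: ∫|φ|² dx = 0.53086, and ∫φ*·V(x)·φ dx = 0.032012, so ⟨V⟩ = 0.032012 / 0.53086.
⟨V⟩ = 0.060302.

0.0603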